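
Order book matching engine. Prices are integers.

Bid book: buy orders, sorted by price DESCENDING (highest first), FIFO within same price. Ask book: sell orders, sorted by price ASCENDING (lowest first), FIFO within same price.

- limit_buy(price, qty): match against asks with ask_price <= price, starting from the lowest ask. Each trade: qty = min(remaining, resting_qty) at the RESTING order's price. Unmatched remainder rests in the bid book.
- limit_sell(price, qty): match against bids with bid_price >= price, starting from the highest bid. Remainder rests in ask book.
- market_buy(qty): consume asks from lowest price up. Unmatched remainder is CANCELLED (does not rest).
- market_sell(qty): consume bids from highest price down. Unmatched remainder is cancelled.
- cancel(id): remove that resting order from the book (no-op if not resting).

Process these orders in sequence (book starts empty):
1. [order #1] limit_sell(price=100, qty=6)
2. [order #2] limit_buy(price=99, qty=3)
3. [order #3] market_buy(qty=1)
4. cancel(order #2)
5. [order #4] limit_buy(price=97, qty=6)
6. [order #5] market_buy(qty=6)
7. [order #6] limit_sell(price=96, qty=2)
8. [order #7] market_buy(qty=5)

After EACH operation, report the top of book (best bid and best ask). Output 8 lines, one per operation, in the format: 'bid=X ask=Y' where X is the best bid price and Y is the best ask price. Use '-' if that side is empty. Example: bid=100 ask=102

Answer: bid=- ask=100
bid=99 ask=100
bid=99 ask=100
bid=- ask=100
bid=97 ask=100
bid=97 ask=-
bid=97 ask=-
bid=97 ask=-

Derivation:
After op 1 [order #1] limit_sell(price=100, qty=6): fills=none; bids=[-] asks=[#1:6@100]
After op 2 [order #2] limit_buy(price=99, qty=3): fills=none; bids=[#2:3@99] asks=[#1:6@100]
After op 3 [order #3] market_buy(qty=1): fills=#3x#1:1@100; bids=[#2:3@99] asks=[#1:5@100]
After op 4 cancel(order #2): fills=none; bids=[-] asks=[#1:5@100]
After op 5 [order #4] limit_buy(price=97, qty=6): fills=none; bids=[#4:6@97] asks=[#1:5@100]
After op 6 [order #5] market_buy(qty=6): fills=#5x#1:5@100; bids=[#4:6@97] asks=[-]
After op 7 [order #6] limit_sell(price=96, qty=2): fills=#4x#6:2@97; bids=[#4:4@97] asks=[-]
After op 8 [order #7] market_buy(qty=5): fills=none; bids=[#4:4@97] asks=[-]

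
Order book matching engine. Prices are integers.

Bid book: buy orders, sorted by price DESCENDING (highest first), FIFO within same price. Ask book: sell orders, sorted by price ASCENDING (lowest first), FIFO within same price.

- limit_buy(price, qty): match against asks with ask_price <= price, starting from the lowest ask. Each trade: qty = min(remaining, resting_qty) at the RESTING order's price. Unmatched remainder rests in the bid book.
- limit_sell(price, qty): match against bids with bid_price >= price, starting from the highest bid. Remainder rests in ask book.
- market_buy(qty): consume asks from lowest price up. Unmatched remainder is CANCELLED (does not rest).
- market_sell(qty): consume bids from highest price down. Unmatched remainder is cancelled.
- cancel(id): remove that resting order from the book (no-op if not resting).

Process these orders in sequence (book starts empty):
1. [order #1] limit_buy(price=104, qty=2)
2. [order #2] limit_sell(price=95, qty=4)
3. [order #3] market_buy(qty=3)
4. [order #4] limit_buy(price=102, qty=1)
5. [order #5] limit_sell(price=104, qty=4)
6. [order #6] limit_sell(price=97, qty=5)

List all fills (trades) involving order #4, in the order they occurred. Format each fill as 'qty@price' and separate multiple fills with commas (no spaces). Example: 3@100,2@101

Answer: 1@102

Derivation:
After op 1 [order #1] limit_buy(price=104, qty=2): fills=none; bids=[#1:2@104] asks=[-]
After op 2 [order #2] limit_sell(price=95, qty=4): fills=#1x#2:2@104; bids=[-] asks=[#2:2@95]
After op 3 [order #3] market_buy(qty=3): fills=#3x#2:2@95; bids=[-] asks=[-]
After op 4 [order #4] limit_buy(price=102, qty=1): fills=none; bids=[#4:1@102] asks=[-]
After op 5 [order #5] limit_sell(price=104, qty=4): fills=none; bids=[#4:1@102] asks=[#5:4@104]
After op 6 [order #6] limit_sell(price=97, qty=5): fills=#4x#6:1@102; bids=[-] asks=[#6:4@97 #5:4@104]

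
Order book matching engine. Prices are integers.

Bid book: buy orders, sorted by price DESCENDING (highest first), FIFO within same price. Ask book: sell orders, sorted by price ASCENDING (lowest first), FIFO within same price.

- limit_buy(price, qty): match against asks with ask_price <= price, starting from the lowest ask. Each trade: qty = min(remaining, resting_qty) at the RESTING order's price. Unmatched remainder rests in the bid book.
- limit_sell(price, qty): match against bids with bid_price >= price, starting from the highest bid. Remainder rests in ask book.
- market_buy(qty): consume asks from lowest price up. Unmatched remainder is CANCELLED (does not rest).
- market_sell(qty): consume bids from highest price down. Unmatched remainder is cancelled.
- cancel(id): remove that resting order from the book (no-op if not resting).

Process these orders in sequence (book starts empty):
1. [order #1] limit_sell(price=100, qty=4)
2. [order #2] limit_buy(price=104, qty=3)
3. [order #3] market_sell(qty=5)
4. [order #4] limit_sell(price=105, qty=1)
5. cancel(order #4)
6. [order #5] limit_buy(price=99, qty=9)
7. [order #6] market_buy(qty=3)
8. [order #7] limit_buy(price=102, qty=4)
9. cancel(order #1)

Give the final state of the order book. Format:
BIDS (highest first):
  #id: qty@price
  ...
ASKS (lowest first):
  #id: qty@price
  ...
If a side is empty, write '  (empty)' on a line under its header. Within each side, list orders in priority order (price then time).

After op 1 [order #1] limit_sell(price=100, qty=4): fills=none; bids=[-] asks=[#1:4@100]
After op 2 [order #2] limit_buy(price=104, qty=3): fills=#2x#1:3@100; bids=[-] asks=[#1:1@100]
After op 3 [order #3] market_sell(qty=5): fills=none; bids=[-] asks=[#1:1@100]
After op 4 [order #4] limit_sell(price=105, qty=1): fills=none; bids=[-] asks=[#1:1@100 #4:1@105]
After op 5 cancel(order #4): fills=none; bids=[-] asks=[#1:1@100]
After op 6 [order #5] limit_buy(price=99, qty=9): fills=none; bids=[#5:9@99] asks=[#1:1@100]
After op 7 [order #6] market_buy(qty=3): fills=#6x#1:1@100; bids=[#5:9@99] asks=[-]
After op 8 [order #7] limit_buy(price=102, qty=4): fills=none; bids=[#7:4@102 #5:9@99] asks=[-]
After op 9 cancel(order #1): fills=none; bids=[#7:4@102 #5:9@99] asks=[-]

Answer: BIDS (highest first):
  #7: 4@102
  #5: 9@99
ASKS (lowest first):
  (empty)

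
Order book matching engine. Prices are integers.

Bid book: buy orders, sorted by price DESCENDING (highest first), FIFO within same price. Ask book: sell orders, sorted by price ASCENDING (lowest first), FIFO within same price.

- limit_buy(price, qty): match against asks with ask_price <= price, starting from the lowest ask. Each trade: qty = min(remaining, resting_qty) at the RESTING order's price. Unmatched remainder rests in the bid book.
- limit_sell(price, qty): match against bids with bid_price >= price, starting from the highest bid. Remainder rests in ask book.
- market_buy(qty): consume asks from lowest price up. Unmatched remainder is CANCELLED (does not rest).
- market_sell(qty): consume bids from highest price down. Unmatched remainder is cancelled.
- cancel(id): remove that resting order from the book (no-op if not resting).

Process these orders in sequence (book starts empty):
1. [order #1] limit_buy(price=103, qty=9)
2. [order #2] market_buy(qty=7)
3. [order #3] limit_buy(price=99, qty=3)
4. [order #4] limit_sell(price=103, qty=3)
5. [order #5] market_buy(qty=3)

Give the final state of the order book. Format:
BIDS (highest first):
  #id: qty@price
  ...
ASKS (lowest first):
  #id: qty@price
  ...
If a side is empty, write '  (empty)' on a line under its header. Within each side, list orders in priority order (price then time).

After op 1 [order #1] limit_buy(price=103, qty=9): fills=none; bids=[#1:9@103] asks=[-]
After op 2 [order #2] market_buy(qty=7): fills=none; bids=[#1:9@103] asks=[-]
After op 3 [order #3] limit_buy(price=99, qty=3): fills=none; bids=[#1:9@103 #3:3@99] asks=[-]
After op 4 [order #4] limit_sell(price=103, qty=3): fills=#1x#4:3@103; bids=[#1:6@103 #3:3@99] asks=[-]
After op 5 [order #5] market_buy(qty=3): fills=none; bids=[#1:6@103 #3:3@99] asks=[-]

Answer: BIDS (highest first):
  #1: 6@103
  #3: 3@99
ASKS (lowest first):
  (empty)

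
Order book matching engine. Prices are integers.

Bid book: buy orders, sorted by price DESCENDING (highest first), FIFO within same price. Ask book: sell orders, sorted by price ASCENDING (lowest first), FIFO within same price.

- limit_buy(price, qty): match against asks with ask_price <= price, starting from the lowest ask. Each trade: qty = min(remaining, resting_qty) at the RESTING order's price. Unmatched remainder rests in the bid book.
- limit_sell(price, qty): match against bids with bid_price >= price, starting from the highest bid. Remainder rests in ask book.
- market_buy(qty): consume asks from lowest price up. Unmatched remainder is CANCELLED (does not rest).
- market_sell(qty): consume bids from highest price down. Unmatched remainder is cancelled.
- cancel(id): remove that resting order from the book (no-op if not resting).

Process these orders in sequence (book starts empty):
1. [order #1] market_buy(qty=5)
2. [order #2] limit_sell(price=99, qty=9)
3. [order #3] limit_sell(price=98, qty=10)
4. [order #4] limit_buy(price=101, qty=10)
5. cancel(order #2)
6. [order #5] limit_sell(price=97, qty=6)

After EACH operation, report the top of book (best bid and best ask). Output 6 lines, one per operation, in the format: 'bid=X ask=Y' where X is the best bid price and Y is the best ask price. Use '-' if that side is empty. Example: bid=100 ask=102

After op 1 [order #1] market_buy(qty=5): fills=none; bids=[-] asks=[-]
After op 2 [order #2] limit_sell(price=99, qty=9): fills=none; bids=[-] asks=[#2:9@99]
After op 3 [order #3] limit_sell(price=98, qty=10): fills=none; bids=[-] asks=[#3:10@98 #2:9@99]
After op 4 [order #4] limit_buy(price=101, qty=10): fills=#4x#3:10@98; bids=[-] asks=[#2:9@99]
After op 5 cancel(order #2): fills=none; bids=[-] asks=[-]
After op 6 [order #5] limit_sell(price=97, qty=6): fills=none; bids=[-] asks=[#5:6@97]

Answer: bid=- ask=-
bid=- ask=99
bid=- ask=98
bid=- ask=99
bid=- ask=-
bid=- ask=97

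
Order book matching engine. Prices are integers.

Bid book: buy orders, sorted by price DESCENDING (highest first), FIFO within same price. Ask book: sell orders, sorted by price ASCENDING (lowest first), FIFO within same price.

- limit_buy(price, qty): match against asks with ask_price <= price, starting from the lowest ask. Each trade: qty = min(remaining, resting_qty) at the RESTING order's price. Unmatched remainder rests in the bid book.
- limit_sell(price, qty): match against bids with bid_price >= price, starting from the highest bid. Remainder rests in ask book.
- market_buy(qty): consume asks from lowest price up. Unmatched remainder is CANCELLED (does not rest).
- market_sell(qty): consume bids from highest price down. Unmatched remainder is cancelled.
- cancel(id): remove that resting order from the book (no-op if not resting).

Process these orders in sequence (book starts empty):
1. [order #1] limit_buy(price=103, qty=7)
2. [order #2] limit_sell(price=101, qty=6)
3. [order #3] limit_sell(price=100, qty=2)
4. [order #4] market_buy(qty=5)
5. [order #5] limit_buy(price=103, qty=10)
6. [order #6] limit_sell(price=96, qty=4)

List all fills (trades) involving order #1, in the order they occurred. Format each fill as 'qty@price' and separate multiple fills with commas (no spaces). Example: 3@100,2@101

After op 1 [order #1] limit_buy(price=103, qty=7): fills=none; bids=[#1:7@103] asks=[-]
After op 2 [order #2] limit_sell(price=101, qty=6): fills=#1x#2:6@103; bids=[#1:1@103] asks=[-]
After op 3 [order #3] limit_sell(price=100, qty=2): fills=#1x#3:1@103; bids=[-] asks=[#3:1@100]
After op 4 [order #4] market_buy(qty=5): fills=#4x#3:1@100; bids=[-] asks=[-]
After op 5 [order #5] limit_buy(price=103, qty=10): fills=none; bids=[#5:10@103] asks=[-]
After op 6 [order #6] limit_sell(price=96, qty=4): fills=#5x#6:4@103; bids=[#5:6@103] asks=[-]

Answer: 6@103,1@103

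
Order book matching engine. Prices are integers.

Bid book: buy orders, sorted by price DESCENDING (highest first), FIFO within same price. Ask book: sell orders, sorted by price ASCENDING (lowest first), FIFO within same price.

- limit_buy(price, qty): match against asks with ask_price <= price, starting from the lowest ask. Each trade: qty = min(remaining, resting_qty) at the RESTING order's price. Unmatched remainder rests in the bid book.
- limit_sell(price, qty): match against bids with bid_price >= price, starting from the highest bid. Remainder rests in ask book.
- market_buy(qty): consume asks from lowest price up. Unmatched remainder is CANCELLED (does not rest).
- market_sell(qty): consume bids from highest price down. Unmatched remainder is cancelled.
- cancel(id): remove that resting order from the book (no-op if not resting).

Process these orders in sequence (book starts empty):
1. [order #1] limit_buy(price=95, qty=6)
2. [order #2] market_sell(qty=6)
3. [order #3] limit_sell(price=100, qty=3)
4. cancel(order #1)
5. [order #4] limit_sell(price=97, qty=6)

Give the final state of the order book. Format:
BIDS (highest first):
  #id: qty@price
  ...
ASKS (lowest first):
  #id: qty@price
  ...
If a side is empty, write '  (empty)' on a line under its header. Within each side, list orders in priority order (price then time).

Answer: BIDS (highest first):
  (empty)
ASKS (lowest first):
  #4: 6@97
  #3: 3@100

Derivation:
After op 1 [order #1] limit_buy(price=95, qty=6): fills=none; bids=[#1:6@95] asks=[-]
After op 2 [order #2] market_sell(qty=6): fills=#1x#2:6@95; bids=[-] asks=[-]
After op 3 [order #3] limit_sell(price=100, qty=3): fills=none; bids=[-] asks=[#3:3@100]
After op 4 cancel(order #1): fills=none; bids=[-] asks=[#3:3@100]
After op 5 [order #4] limit_sell(price=97, qty=6): fills=none; bids=[-] asks=[#4:6@97 #3:3@100]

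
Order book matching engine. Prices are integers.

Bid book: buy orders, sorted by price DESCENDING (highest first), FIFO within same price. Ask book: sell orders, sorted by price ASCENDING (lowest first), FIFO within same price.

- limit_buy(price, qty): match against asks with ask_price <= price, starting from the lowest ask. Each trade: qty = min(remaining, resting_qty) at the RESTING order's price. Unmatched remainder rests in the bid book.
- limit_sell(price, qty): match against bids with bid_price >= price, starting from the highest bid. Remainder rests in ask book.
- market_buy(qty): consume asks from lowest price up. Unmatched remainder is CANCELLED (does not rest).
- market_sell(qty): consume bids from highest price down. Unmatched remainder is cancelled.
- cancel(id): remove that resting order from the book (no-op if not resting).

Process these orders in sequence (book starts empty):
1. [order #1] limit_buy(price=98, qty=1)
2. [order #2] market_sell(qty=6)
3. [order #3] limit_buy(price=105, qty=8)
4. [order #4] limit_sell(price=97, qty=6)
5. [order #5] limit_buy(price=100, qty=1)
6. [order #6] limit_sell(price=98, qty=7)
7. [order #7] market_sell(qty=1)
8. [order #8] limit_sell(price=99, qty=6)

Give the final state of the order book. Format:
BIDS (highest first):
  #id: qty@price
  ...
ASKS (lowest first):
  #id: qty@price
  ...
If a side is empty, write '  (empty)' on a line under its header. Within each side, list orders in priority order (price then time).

After op 1 [order #1] limit_buy(price=98, qty=1): fills=none; bids=[#1:1@98] asks=[-]
After op 2 [order #2] market_sell(qty=6): fills=#1x#2:1@98; bids=[-] asks=[-]
After op 3 [order #3] limit_buy(price=105, qty=8): fills=none; bids=[#3:8@105] asks=[-]
After op 4 [order #4] limit_sell(price=97, qty=6): fills=#3x#4:6@105; bids=[#3:2@105] asks=[-]
After op 5 [order #5] limit_buy(price=100, qty=1): fills=none; bids=[#3:2@105 #5:1@100] asks=[-]
After op 6 [order #6] limit_sell(price=98, qty=7): fills=#3x#6:2@105 #5x#6:1@100; bids=[-] asks=[#6:4@98]
After op 7 [order #7] market_sell(qty=1): fills=none; bids=[-] asks=[#6:4@98]
After op 8 [order #8] limit_sell(price=99, qty=6): fills=none; bids=[-] asks=[#6:4@98 #8:6@99]

Answer: BIDS (highest first):
  (empty)
ASKS (lowest first):
  #6: 4@98
  #8: 6@99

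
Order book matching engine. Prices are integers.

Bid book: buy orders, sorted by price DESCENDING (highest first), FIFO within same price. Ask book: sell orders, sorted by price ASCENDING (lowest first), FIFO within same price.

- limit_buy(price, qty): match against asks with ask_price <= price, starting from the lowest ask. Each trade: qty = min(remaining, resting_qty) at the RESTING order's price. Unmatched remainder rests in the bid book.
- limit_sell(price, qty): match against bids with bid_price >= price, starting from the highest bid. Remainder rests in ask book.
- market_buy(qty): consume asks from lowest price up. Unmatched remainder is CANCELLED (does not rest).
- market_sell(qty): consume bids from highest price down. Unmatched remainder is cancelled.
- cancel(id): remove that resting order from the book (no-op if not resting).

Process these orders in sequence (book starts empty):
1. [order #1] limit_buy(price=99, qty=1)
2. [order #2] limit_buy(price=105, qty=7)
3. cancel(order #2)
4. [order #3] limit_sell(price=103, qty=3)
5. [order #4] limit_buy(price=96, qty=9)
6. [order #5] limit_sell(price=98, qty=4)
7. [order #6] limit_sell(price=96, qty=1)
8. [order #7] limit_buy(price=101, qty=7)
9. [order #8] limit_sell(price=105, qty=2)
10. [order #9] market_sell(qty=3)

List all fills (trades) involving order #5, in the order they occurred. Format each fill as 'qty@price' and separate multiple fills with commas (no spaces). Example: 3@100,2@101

Answer: 1@99,3@98

Derivation:
After op 1 [order #1] limit_buy(price=99, qty=1): fills=none; bids=[#1:1@99] asks=[-]
After op 2 [order #2] limit_buy(price=105, qty=7): fills=none; bids=[#2:7@105 #1:1@99] asks=[-]
After op 3 cancel(order #2): fills=none; bids=[#1:1@99] asks=[-]
After op 4 [order #3] limit_sell(price=103, qty=3): fills=none; bids=[#1:1@99] asks=[#3:3@103]
After op 5 [order #4] limit_buy(price=96, qty=9): fills=none; bids=[#1:1@99 #4:9@96] asks=[#3:3@103]
After op 6 [order #5] limit_sell(price=98, qty=4): fills=#1x#5:1@99; bids=[#4:9@96] asks=[#5:3@98 #3:3@103]
After op 7 [order #6] limit_sell(price=96, qty=1): fills=#4x#6:1@96; bids=[#4:8@96] asks=[#5:3@98 #3:3@103]
After op 8 [order #7] limit_buy(price=101, qty=7): fills=#7x#5:3@98; bids=[#7:4@101 #4:8@96] asks=[#3:3@103]
After op 9 [order #8] limit_sell(price=105, qty=2): fills=none; bids=[#7:4@101 #4:8@96] asks=[#3:3@103 #8:2@105]
After op 10 [order #9] market_sell(qty=3): fills=#7x#9:3@101; bids=[#7:1@101 #4:8@96] asks=[#3:3@103 #8:2@105]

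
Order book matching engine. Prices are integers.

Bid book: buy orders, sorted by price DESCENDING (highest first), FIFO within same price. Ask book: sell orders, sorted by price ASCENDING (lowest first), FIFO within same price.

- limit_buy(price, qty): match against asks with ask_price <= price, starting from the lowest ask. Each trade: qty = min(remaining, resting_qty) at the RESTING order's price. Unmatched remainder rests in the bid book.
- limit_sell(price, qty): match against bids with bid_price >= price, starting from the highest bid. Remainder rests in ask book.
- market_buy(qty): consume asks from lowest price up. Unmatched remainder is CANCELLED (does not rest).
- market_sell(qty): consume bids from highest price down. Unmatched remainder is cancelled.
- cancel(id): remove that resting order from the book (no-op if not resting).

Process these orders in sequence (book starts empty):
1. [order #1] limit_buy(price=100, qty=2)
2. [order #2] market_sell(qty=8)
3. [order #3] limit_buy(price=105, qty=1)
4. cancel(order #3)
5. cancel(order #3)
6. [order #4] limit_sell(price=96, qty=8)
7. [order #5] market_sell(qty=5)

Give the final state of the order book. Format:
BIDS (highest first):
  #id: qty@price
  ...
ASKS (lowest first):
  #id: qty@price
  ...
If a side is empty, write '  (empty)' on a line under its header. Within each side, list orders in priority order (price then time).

After op 1 [order #1] limit_buy(price=100, qty=2): fills=none; bids=[#1:2@100] asks=[-]
After op 2 [order #2] market_sell(qty=8): fills=#1x#2:2@100; bids=[-] asks=[-]
After op 3 [order #3] limit_buy(price=105, qty=1): fills=none; bids=[#3:1@105] asks=[-]
After op 4 cancel(order #3): fills=none; bids=[-] asks=[-]
After op 5 cancel(order #3): fills=none; bids=[-] asks=[-]
After op 6 [order #4] limit_sell(price=96, qty=8): fills=none; bids=[-] asks=[#4:8@96]
After op 7 [order #5] market_sell(qty=5): fills=none; bids=[-] asks=[#4:8@96]

Answer: BIDS (highest first):
  (empty)
ASKS (lowest first):
  #4: 8@96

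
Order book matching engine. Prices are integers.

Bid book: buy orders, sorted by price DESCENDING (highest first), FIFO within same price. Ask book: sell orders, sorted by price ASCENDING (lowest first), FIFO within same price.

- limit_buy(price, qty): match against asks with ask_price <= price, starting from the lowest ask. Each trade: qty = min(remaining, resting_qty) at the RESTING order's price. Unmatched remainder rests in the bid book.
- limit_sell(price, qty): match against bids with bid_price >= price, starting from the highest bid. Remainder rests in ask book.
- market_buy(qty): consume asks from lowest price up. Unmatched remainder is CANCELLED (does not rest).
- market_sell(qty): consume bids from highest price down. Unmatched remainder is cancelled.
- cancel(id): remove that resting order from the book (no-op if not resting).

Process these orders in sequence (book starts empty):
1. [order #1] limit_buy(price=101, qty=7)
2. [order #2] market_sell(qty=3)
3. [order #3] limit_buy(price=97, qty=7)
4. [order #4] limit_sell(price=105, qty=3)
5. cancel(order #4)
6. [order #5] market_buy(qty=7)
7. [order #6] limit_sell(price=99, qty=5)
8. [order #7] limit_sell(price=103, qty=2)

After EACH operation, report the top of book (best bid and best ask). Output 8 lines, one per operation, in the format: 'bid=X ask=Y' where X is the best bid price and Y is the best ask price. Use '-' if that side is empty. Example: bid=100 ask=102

After op 1 [order #1] limit_buy(price=101, qty=7): fills=none; bids=[#1:7@101] asks=[-]
After op 2 [order #2] market_sell(qty=3): fills=#1x#2:3@101; bids=[#1:4@101] asks=[-]
After op 3 [order #3] limit_buy(price=97, qty=7): fills=none; bids=[#1:4@101 #3:7@97] asks=[-]
After op 4 [order #4] limit_sell(price=105, qty=3): fills=none; bids=[#1:4@101 #3:7@97] asks=[#4:3@105]
After op 5 cancel(order #4): fills=none; bids=[#1:4@101 #3:7@97] asks=[-]
After op 6 [order #5] market_buy(qty=7): fills=none; bids=[#1:4@101 #3:7@97] asks=[-]
After op 7 [order #6] limit_sell(price=99, qty=5): fills=#1x#6:4@101; bids=[#3:7@97] asks=[#6:1@99]
After op 8 [order #7] limit_sell(price=103, qty=2): fills=none; bids=[#3:7@97] asks=[#6:1@99 #7:2@103]

Answer: bid=101 ask=-
bid=101 ask=-
bid=101 ask=-
bid=101 ask=105
bid=101 ask=-
bid=101 ask=-
bid=97 ask=99
bid=97 ask=99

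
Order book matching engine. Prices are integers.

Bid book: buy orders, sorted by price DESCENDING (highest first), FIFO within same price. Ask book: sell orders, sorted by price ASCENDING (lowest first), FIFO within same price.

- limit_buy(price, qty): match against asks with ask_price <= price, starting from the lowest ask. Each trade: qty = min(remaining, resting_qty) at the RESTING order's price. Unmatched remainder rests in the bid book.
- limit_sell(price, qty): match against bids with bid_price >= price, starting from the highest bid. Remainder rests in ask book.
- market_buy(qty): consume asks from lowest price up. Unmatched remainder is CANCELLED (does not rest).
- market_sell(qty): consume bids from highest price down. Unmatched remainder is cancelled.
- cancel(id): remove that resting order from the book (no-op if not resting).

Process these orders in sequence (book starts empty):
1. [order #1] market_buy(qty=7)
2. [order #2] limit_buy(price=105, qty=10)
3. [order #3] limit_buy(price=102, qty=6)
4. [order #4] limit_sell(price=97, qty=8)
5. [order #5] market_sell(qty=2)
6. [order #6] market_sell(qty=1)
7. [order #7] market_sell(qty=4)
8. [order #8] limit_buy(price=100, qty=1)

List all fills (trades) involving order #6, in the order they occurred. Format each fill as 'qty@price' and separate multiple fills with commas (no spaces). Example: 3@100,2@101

After op 1 [order #1] market_buy(qty=7): fills=none; bids=[-] asks=[-]
After op 2 [order #2] limit_buy(price=105, qty=10): fills=none; bids=[#2:10@105] asks=[-]
After op 3 [order #3] limit_buy(price=102, qty=6): fills=none; bids=[#2:10@105 #3:6@102] asks=[-]
After op 4 [order #4] limit_sell(price=97, qty=8): fills=#2x#4:8@105; bids=[#2:2@105 #3:6@102] asks=[-]
After op 5 [order #5] market_sell(qty=2): fills=#2x#5:2@105; bids=[#3:6@102] asks=[-]
After op 6 [order #6] market_sell(qty=1): fills=#3x#6:1@102; bids=[#3:5@102] asks=[-]
After op 7 [order #7] market_sell(qty=4): fills=#3x#7:4@102; bids=[#3:1@102] asks=[-]
After op 8 [order #8] limit_buy(price=100, qty=1): fills=none; bids=[#3:1@102 #8:1@100] asks=[-]

Answer: 1@102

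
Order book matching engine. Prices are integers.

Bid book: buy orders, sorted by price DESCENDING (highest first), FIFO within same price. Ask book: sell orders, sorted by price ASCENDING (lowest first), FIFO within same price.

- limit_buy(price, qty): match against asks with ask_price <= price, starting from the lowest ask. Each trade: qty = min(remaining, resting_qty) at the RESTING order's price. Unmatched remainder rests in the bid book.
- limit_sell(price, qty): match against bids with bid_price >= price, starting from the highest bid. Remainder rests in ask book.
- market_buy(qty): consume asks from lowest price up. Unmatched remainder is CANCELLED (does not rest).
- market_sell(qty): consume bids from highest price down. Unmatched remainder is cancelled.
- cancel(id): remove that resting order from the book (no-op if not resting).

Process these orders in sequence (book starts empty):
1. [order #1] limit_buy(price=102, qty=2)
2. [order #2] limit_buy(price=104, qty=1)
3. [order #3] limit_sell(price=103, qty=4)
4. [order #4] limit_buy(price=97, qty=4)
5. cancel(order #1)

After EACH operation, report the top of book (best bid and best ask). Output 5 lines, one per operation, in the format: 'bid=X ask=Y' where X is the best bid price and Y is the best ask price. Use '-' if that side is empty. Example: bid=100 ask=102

Answer: bid=102 ask=-
bid=104 ask=-
bid=102 ask=103
bid=102 ask=103
bid=97 ask=103

Derivation:
After op 1 [order #1] limit_buy(price=102, qty=2): fills=none; bids=[#1:2@102] asks=[-]
After op 2 [order #2] limit_buy(price=104, qty=1): fills=none; bids=[#2:1@104 #1:2@102] asks=[-]
After op 3 [order #3] limit_sell(price=103, qty=4): fills=#2x#3:1@104; bids=[#1:2@102] asks=[#3:3@103]
After op 4 [order #4] limit_buy(price=97, qty=4): fills=none; bids=[#1:2@102 #4:4@97] asks=[#3:3@103]
After op 5 cancel(order #1): fills=none; bids=[#4:4@97] asks=[#3:3@103]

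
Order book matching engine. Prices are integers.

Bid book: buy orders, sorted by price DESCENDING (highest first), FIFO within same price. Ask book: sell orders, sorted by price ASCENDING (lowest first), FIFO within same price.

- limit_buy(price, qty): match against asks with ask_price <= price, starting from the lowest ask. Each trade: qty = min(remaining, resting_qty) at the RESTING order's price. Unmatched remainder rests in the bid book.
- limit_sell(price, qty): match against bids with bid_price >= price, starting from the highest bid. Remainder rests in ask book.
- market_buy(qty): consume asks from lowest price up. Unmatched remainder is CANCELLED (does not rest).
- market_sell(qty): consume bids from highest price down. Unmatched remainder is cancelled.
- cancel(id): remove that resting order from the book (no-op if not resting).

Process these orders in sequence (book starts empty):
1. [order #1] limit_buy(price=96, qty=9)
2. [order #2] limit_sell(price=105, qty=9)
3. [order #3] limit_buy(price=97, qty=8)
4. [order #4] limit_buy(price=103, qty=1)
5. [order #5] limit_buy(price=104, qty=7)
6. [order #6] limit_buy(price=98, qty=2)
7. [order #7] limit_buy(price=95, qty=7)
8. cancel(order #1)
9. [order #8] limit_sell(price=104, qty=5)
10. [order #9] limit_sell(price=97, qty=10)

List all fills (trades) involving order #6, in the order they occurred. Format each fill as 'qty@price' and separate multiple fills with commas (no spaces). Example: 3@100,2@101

Answer: 2@98

Derivation:
After op 1 [order #1] limit_buy(price=96, qty=9): fills=none; bids=[#1:9@96] asks=[-]
After op 2 [order #2] limit_sell(price=105, qty=9): fills=none; bids=[#1:9@96] asks=[#2:9@105]
After op 3 [order #3] limit_buy(price=97, qty=8): fills=none; bids=[#3:8@97 #1:9@96] asks=[#2:9@105]
After op 4 [order #4] limit_buy(price=103, qty=1): fills=none; bids=[#4:1@103 #3:8@97 #1:9@96] asks=[#2:9@105]
After op 5 [order #5] limit_buy(price=104, qty=7): fills=none; bids=[#5:7@104 #4:1@103 #3:8@97 #1:9@96] asks=[#2:9@105]
After op 6 [order #6] limit_buy(price=98, qty=2): fills=none; bids=[#5:7@104 #4:1@103 #6:2@98 #3:8@97 #1:9@96] asks=[#2:9@105]
After op 7 [order #7] limit_buy(price=95, qty=7): fills=none; bids=[#5:7@104 #4:1@103 #6:2@98 #3:8@97 #1:9@96 #7:7@95] asks=[#2:9@105]
After op 8 cancel(order #1): fills=none; bids=[#5:7@104 #4:1@103 #6:2@98 #3:8@97 #7:7@95] asks=[#2:9@105]
After op 9 [order #8] limit_sell(price=104, qty=5): fills=#5x#8:5@104; bids=[#5:2@104 #4:1@103 #6:2@98 #3:8@97 #7:7@95] asks=[#2:9@105]
After op 10 [order #9] limit_sell(price=97, qty=10): fills=#5x#9:2@104 #4x#9:1@103 #6x#9:2@98 #3x#9:5@97; bids=[#3:3@97 #7:7@95] asks=[#2:9@105]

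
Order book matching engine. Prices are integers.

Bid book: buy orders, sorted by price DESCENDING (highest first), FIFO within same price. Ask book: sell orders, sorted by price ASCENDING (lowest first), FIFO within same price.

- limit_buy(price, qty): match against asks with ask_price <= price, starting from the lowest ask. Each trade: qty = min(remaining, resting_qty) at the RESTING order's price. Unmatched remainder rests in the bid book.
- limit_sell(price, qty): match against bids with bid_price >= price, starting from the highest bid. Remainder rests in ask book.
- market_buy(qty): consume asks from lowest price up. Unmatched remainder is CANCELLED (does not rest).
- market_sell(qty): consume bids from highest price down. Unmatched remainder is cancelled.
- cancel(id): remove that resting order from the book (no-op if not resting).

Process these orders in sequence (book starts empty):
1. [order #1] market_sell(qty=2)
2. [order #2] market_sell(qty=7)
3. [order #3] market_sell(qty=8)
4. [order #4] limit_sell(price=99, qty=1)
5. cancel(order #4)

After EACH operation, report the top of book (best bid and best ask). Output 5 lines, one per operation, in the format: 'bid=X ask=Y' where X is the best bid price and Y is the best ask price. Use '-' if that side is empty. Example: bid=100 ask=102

After op 1 [order #1] market_sell(qty=2): fills=none; bids=[-] asks=[-]
After op 2 [order #2] market_sell(qty=7): fills=none; bids=[-] asks=[-]
After op 3 [order #3] market_sell(qty=8): fills=none; bids=[-] asks=[-]
After op 4 [order #4] limit_sell(price=99, qty=1): fills=none; bids=[-] asks=[#4:1@99]
After op 5 cancel(order #4): fills=none; bids=[-] asks=[-]

Answer: bid=- ask=-
bid=- ask=-
bid=- ask=-
bid=- ask=99
bid=- ask=-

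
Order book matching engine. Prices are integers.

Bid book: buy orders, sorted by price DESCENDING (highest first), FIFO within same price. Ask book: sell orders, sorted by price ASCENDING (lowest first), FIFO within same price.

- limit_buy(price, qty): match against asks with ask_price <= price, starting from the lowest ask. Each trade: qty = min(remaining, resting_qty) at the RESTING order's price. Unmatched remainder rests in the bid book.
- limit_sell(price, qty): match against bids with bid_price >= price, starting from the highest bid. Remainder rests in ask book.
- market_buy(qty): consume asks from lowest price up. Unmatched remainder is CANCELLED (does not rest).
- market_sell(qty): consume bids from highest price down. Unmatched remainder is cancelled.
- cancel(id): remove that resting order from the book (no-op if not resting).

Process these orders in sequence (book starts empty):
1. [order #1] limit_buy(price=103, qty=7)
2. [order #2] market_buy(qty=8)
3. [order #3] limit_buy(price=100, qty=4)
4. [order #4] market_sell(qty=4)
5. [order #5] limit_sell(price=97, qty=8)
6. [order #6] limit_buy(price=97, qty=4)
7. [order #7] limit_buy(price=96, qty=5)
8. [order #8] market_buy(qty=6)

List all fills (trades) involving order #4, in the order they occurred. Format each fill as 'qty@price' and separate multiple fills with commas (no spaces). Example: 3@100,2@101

After op 1 [order #1] limit_buy(price=103, qty=7): fills=none; bids=[#1:7@103] asks=[-]
After op 2 [order #2] market_buy(qty=8): fills=none; bids=[#1:7@103] asks=[-]
After op 3 [order #3] limit_buy(price=100, qty=4): fills=none; bids=[#1:7@103 #3:4@100] asks=[-]
After op 4 [order #4] market_sell(qty=4): fills=#1x#4:4@103; bids=[#1:3@103 #3:4@100] asks=[-]
After op 5 [order #5] limit_sell(price=97, qty=8): fills=#1x#5:3@103 #3x#5:4@100; bids=[-] asks=[#5:1@97]
After op 6 [order #6] limit_buy(price=97, qty=4): fills=#6x#5:1@97; bids=[#6:3@97] asks=[-]
After op 7 [order #7] limit_buy(price=96, qty=5): fills=none; bids=[#6:3@97 #7:5@96] asks=[-]
After op 8 [order #8] market_buy(qty=6): fills=none; bids=[#6:3@97 #7:5@96] asks=[-]

Answer: 4@103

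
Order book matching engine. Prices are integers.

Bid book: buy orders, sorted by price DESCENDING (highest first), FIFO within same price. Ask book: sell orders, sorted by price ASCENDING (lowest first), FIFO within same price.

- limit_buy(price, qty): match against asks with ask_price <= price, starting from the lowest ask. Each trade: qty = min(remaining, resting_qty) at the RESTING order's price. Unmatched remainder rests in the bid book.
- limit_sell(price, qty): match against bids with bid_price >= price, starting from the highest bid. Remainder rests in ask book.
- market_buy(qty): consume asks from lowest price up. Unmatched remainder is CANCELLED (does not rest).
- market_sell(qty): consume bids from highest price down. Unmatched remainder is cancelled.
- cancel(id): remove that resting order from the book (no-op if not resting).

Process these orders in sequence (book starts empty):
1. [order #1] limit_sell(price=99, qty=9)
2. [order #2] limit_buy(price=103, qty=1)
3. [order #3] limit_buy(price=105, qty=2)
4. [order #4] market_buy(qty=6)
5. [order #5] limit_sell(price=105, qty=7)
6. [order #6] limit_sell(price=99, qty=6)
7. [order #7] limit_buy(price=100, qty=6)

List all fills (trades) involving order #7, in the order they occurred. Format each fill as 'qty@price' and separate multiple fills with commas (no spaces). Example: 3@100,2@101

After op 1 [order #1] limit_sell(price=99, qty=9): fills=none; bids=[-] asks=[#1:9@99]
After op 2 [order #2] limit_buy(price=103, qty=1): fills=#2x#1:1@99; bids=[-] asks=[#1:8@99]
After op 3 [order #3] limit_buy(price=105, qty=2): fills=#3x#1:2@99; bids=[-] asks=[#1:6@99]
After op 4 [order #4] market_buy(qty=6): fills=#4x#1:6@99; bids=[-] asks=[-]
After op 5 [order #5] limit_sell(price=105, qty=7): fills=none; bids=[-] asks=[#5:7@105]
After op 6 [order #6] limit_sell(price=99, qty=6): fills=none; bids=[-] asks=[#6:6@99 #5:7@105]
After op 7 [order #7] limit_buy(price=100, qty=6): fills=#7x#6:6@99; bids=[-] asks=[#5:7@105]

Answer: 6@99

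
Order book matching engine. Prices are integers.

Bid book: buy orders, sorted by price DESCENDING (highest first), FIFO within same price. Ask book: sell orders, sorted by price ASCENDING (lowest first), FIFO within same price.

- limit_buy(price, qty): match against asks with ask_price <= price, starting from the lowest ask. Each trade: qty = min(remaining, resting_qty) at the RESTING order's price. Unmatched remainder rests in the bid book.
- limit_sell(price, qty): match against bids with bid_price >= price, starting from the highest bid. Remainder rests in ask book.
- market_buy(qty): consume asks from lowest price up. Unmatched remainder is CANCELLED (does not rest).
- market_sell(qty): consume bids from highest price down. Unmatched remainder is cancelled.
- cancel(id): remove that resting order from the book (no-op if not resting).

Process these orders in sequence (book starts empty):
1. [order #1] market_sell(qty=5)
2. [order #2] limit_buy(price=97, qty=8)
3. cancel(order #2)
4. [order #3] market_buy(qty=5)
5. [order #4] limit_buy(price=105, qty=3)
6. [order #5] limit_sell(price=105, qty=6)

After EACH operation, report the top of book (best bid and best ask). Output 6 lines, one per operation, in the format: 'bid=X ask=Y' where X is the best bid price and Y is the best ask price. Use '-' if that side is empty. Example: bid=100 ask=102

Answer: bid=- ask=-
bid=97 ask=-
bid=- ask=-
bid=- ask=-
bid=105 ask=-
bid=- ask=105

Derivation:
After op 1 [order #1] market_sell(qty=5): fills=none; bids=[-] asks=[-]
After op 2 [order #2] limit_buy(price=97, qty=8): fills=none; bids=[#2:8@97] asks=[-]
After op 3 cancel(order #2): fills=none; bids=[-] asks=[-]
After op 4 [order #3] market_buy(qty=5): fills=none; bids=[-] asks=[-]
After op 5 [order #4] limit_buy(price=105, qty=3): fills=none; bids=[#4:3@105] asks=[-]
After op 6 [order #5] limit_sell(price=105, qty=6): fills=#4x#5:3@105; bids=[-] asks=[#5:3@105]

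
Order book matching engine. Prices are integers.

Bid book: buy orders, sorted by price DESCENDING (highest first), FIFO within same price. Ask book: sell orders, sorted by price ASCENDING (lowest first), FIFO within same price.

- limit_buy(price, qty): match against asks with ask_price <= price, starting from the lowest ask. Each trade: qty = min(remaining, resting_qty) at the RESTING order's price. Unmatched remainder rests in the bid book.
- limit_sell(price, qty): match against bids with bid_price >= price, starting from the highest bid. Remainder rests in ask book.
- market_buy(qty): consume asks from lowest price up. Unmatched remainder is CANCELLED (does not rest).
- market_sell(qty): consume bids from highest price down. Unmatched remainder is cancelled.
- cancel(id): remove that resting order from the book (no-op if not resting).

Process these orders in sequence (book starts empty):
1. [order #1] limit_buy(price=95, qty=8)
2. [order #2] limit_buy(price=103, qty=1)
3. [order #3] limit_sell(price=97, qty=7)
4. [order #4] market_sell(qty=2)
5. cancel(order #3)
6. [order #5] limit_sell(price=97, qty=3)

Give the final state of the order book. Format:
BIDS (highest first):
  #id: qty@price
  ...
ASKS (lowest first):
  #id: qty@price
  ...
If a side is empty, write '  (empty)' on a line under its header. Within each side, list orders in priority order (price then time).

Answer: BIDS (highest first):
  #1: 6@95
ASKS (lowest first):
  #5: 3@97

Derivation:
After op 1 [order #1] limit_buy(price=95, qty=8): fills=none; bids=[#1:8@95] asks=[-]
After op 2 [order #2] limit_buy(price=103, qty=1): fills=none; bids=[#2:1@103 #1:8@95] asks=[-]
After op 3 [order #3] limit_sell(price=97, qty=7): fills=#2x#3:1@103; bids=[#1:8@95] asks=[#3:6@97]
After op 4 [order #4] market_sell(qty=2): fills=#1x#4:2@95; bids=[#1:6@95] asks=[#3:6@97]
After op 5 cancel(order #3): fills=none; bids=[#1:6@95] asks=[-]
After op 6 [order #5] limit_sell(price=97, qty=3): fills=none; bids=[#1:6@95] asks=[#5:3@97]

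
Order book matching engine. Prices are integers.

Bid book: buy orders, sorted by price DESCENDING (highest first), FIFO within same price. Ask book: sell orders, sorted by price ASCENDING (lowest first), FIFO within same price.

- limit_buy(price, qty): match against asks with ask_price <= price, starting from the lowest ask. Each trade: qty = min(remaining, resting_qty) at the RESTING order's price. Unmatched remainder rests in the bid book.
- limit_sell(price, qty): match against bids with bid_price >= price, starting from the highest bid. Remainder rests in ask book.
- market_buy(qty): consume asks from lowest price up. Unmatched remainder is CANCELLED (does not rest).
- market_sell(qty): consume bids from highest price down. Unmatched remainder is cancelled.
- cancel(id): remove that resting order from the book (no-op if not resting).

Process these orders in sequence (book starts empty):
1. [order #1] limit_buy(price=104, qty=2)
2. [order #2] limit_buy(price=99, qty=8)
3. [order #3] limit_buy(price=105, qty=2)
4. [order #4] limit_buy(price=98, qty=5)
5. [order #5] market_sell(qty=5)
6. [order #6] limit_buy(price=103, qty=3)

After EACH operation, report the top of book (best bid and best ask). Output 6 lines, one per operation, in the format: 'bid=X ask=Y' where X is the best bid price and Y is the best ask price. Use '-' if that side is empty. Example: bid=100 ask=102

After op 1 [order #1] limit_buy(price=104, qty=2): fills=none; bids=[#1:2@104] asks=[-]
After op 2 [order #2] limit_buy(price=99, qty=8): fills=none; bids=[#1:2@104 #2:8@99] asks=[-]
After op 3 [order #3] limit_buy(price=105, qty=2): fills=none; bids=[#3:2@105 #1:2@104 #2:8@99] asks=[-]
After op 4 [order #4] limit_buy(price=98, qty=5): fills=none; bids=[#3:2@105 #1:2@104 #2:8@99 #4:5@98] asks=[-]
After op 5 [order #5] market_sell(qty=5): fills=#3x#5:2@105 #1x#5:2@104 #2x#5:1@99; bids=[#2:7@99 #4:5@98] asks=[-]
After op 6 [order #6] limit_buy(price=103, qty=3): fills=none; bids=[#6:3@103 #2:7@99 #4:5@98] asks=[-]

Answer: bid=104 ask=-
bid=104 ask=-
bid=105 ask=-
bid=105 ask=-
bid=99 ask=-
bid=103 ask=-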